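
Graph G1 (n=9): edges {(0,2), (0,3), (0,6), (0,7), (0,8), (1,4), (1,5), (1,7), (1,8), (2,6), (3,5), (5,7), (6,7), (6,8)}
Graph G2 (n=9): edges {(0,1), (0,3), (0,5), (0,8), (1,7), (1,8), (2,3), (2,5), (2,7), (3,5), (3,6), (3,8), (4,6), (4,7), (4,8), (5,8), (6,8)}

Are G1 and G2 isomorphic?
No, not isomorphic

The graphs are NOT isomorphic.

Degrees in G1: deg(0)=5, deg(1)=4, deg(2)=2, deg(3)=2, deg(4)=1, deg(5)=3, deg(6)=4, deg(7)=4, deg(8)=3.
Sorted degree sequence of G1: [5, 4, 4, 4, 3, 3, 2, 2, 1].
Degrees in G2: deg(0)=4, deg(1)=3, deg(2)=3, deg(3)=5, deg(4)=3, deg(5)=4, deg(6)=3, deg(7)=3, deg(8)=6.
Sorted degree sequence of G2: [6, 5, 4, 4, 3, 3, 3, 3, 3].
The (sorted) degree sequence is an isomorphism invariant, so since G1 and G2 have different degree sequences they cannot be isomorphic.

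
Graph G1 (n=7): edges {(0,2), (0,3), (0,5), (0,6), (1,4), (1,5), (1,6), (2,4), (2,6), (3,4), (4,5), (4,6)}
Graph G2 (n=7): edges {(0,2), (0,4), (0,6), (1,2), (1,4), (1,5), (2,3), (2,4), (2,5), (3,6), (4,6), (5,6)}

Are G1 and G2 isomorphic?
Yes, isomorphic

The graphs are isomorphic.
One valid mapping φ: V(G1) → V(G2): 0→6, 1→1, 2→0, 3→3, 4→2, 5→5, 6→4

Verify φ preserves adjacency — for each edge of G1, its image is an edge of G2:
  (0,2) → (φ(0),φ(2)) = (0,6) ∈ E(G2) ✓
  (0,3) → (φ(0),φ(3)) = (3,6) ∈ E(G2) ✓
  (0,5) → (φ(0),φ(5)) = (5,6) ∈ E(G2) ✓
  (0,6) → (φ(0),φ(6)) = (4,6) ∈ E(G2) ✓
  (1,4) → (φ(1),φ(4)) = (1,2) ∈ E(G2) ✓
  (1,5) → (φ(1),φ(5)) = (1,5) ∈ E(G2) ✓
  (1,6) → (φ(1),φ(6)) = (1,4) ∈ E(G2) ✓
  (2,4) → (φ(2),φ(4)) = (0,2) ∈ E(G2) ✓
  (2,6) → (φ(2),φ(6)) = (0,4) ∈ E(G2) ✓
  (3,4) → (φ(3),φ(4)) = (2,3) ∈ E(G2) ✓
  (4,5) → (φ(4),φ(5)) = (2,5) ∈ E(G2) ✓
  (4,6) → (φ(4),φ(6)) = (2,4) ∈ E(G2) ✓
All 12 edges of G1 map to edges of G2, and |E(G1)| = |E(G2)| = 12, so φ is a bijection on edges as well as vertices. Hence G1 ≅ G2.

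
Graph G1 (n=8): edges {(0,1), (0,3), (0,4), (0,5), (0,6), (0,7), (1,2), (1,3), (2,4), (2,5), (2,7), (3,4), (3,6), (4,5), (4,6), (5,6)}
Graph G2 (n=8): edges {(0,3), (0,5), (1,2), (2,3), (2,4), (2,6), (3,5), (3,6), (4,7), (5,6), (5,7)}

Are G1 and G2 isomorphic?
No, not isomorphic

The graphs are NOT isomorphic.

Counting triangles (3-cliques): G1 has 9, G2 has 3.
Triangle count is an isomorphism invariant, so differing triangle counts rule out isomorphism.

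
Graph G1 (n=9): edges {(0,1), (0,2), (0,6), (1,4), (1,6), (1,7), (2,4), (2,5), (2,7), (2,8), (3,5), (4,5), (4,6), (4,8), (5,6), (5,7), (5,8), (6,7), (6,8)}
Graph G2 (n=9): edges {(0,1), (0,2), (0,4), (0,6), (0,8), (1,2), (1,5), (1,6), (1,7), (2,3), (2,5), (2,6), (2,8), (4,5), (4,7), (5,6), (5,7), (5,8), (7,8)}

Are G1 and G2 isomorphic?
Yes, isomorphic

The graphs are isomorphic.
One valid mapping φ: V(G1) → V(G2): 0→4, 1→7, 2→0, 3→3, 4→1, 5→2, 6→5, 7→8, 8→6

Verify φ preserves adjacency — for each edge of G1, its image is an edge of G2:
  (0,1) → (φ(0),φ(1)) = (4,7) ∈ E(G2) ✓
  (0,2) → (φ(0),φ(2)) = (0,4) ∈ E(G2) ✓
  (0,6) → (φ(0),φ(6)) = (4,5) ∈ E(G2) ✓
  (1,4) → (φ(1),φ(4)) = (1,7) ∈ E(G2) ✓
  (1,6) → (φ(1),φ(6)) = (5,7) ∈ E(G2) ✓
  (1,7) → (φ(1),φ(7)) = (7,8) ∈ E(G2) ✓
  (2,4) → (φ(2),φ(4)) = (0,1) ∈ E(G2) ✓
  (2,5) → (φ(2),φ(5)) = (0,2) ∈ E(G2) ✓
  (2,7) → (φ(2),φ(7)) = (0,8) ∈ E(G2) ✓
  (2,8) → (φ(2),φ(8)) = (0,6) ∈ E(G2) ✓
  (3,5) → (φ(3),φ(5)) = (2,3) ∈ E(G2) ✓
  (4,5) → (φ(4),φ(5)) = (1,2) ∈ E(G2) ✓
  (4,6) → (φ(4),φ(6)) = (1,5) ∈ E(G2) ✓
  (4,8) → (φ(4),φ(8)) = (1,6) ∈ E(G2) ✓
  (5,6) → (φ(5),φ(6)) = (2,5) ∈ E(G2) ✓
  (5,7) → (φ(5),φ(7)) = (2,8) ∈ E(G2) ✓
  (5,8) → (φ(5),φ(8)) = (2,6) ∈ E(G2) ✓
  (6,7) → (φ(6),φ(7)) = (5,8) ∈ E(G2) ✓
  (6,8) → (φ(6),φ(8)) = (5,6) ∈ E(G2) ✓
All 19 edges of G1 map to edges of G2, and |E(G1)| = |E(G2)| = 19, so φ is a bijection on edges as well as vertices. Hence G1 ≅ G2.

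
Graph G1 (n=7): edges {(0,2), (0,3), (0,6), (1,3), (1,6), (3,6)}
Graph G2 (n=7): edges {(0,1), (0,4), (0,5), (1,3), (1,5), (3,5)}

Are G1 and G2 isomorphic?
Yes, isomorphic

The graphs are isomorphic.
One valid mapping φ: V(G1) → V(G2): 0→0, 1→3, 2→4, 3→1, 4→2, 5→6, 6→5

Verify φ preserves adjacency — for each edge of G1, its image is an edge of G2:
  (0,2) → (φ(0),φ(2)) = (0,4) ∈ E(G2) ✓
  (0,3) → (φ(0),φ(3)) = (0,1) ∈ E(G2) ✓
  (0,6) → (φ(0),φ(6)) = (0,5) ∈ E(G2) ✓
  (1,3) → (φ(1),φ(3)) = (1,3) ∈ E(G2) ✓
  (1,6) → (φ(1),φ(6)) = (3,5) ∈ E(G2) ✓
  (3,6) → (φ(3),φ(6)) = (1,5) ∈ E(G2) ✓
All 6 edges of G1 map to edges of G2, and |E(G1)| = |E(G2)| = 6, so φ is a bijection on edges as well as vertices. Hence G1 ≅ G2.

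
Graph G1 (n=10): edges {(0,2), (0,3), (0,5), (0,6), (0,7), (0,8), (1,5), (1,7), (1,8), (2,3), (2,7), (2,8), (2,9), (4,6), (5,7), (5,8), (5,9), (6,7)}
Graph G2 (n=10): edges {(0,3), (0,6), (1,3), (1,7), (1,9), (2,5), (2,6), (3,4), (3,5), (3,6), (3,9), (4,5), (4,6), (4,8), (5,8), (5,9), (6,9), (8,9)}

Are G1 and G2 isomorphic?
Yes, isomorphic

The graphs are isomorphic.
One valid mapping φ: V(G1) → V(G2): 0→3, 1→8, 2→6, 3→0, 4→7, 5→5, 6→1, 7→9, 8→4, 9→2

Verify φ preserves adjacency — for each edge of G1, its image is an edge of G2:
  (0,2) → (φ(0),φ(2)) = (3,6) ∈ E(G2) ✓
  (0,3) → (φ(0),φ(3)) = (0,3) ∈ E(G2) ✓
  (0,5) → (φ(0),φ(5)) = (3,5) ∈ E(G2) ✓
  (0,6) → (φ(0),φ(6)) = (1,3) ∈ E(G2) ✓
  (0,7) → (φ(0),φ(7)) = (3,9) ∈ E(G2) ✓
  (0,8) → (φ(0),φ(8)) = (3,4) ∈ E(G2) ✓
  (1,5) → (φ(1),φ(5)) = (5,8) ∈ E(G2) ✓
  (1,7) → (φ(1),φ(7)) = (8,9) ∈ E(G2) ✓
  (1,8) → (φ(1),φ(8)) = (4,8) ∈ E(G2) ✓
  (2,3) → (φ(2),φ(3)) = (0,6) ∈ E(G2) ✓
  (2,7) → (φ(2),φ(7)) = (6,9) ∈ E(G2) ✓
  (2,8) → (φ(2),φ(8)) = (4,6) ∈ E(G2) ✓
  (2,9) → (φ(2),φ(9)) = (2,6) ∈ E(G2) ✓
  (4,6) → (φ(4),φ(6)) = (1,7) ∈ E(G2) ✓
  (5,7) → (φ(5),φ(7)) = (5,9) ∈ E(G2) ✓
  (5,8) → (φ(5),φ(8)) = (4,5) ∈ E(G2) ✓
  (5,9) → (φ(5),φ(9)) = (2,5) ∈ E(G2) ✓
  (6,7) → (φ(6),φ(7)) = (1,9) ∈ E(G2) ✓
All 18 edges of G1 map to edges of G2, and |E(G1)| = |E(G2)| = 18, so φ is a bijection on edges as well as vertices. Hence G1 ≅ G2.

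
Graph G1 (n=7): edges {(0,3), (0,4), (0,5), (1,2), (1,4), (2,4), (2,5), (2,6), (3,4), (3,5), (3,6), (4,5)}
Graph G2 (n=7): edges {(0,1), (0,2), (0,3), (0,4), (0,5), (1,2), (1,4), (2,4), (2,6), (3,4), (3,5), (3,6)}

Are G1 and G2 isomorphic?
Yes, isomorphic

The graphs are isomorphic.
One valid mapping φ: V(G1) → V(G2): 0→1, 1→5, 2→3, 3→2, 4→0, 5→4, 6→6

Verify φ preserves adjacency — for each edge of G1, its image is an edge of G2:
  (0,3) → (φ(0),φ(3)) = (1,2) ∈ E(G2) ✓
  (0,4) → (φ(0),φ(4)) = (0,1) ∈ E(G2) ✓
  (0,5) → (φ(0),φ(5)) = (1,4) ∈ E(G2) ✓
  (1,2) → (φ(1),φ(2)) = (3,5) ∈ E(G2) ✓
  (1,4) → (φ(1),φ(4)) = (0,5) ∈ E(G2) ✓
  (2,4) → (φ(2),φ(4)) = (0,3) ∈ E(G2) ✓
  (2,5) → (φ(2),φ(5)) = (3,4) ∈ E(G2) ✓
  (2,6) → (φ(2),φ(6)) = (3,6) ∈ E(G2) ✓
  (3,4) → (φ(3),φ(4)) = (0,2) ∈ E(G2) ✓
  (3,5) → (φ(3),φ(5)) = (2,4) ∈ E(G2) ✓
  (3,6) → (φ(3),φ(6)) = (2,6) ∈ E(G2) ✓
  (4,5) → (φ(4),φ(5)) = (0,4) ∈ E(G2) ✓
All 12 edges of G1 map to edges of G2, and |E(G1)| = |E(G2)| = 12, so φ is a bijection on edges as well as vertices. Hence G1 ≅ G2.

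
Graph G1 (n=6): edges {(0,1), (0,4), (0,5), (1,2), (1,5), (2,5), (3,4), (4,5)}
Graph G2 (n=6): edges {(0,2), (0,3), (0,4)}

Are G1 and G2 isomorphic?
No, not isomorphic

The graphs are NOT isomorphic.

Counting triangles (3-cliques): G1 has 3, G2 has 0.
Triangle count is an isomorphism invariant, so differing triangle counts rule out isomorphism.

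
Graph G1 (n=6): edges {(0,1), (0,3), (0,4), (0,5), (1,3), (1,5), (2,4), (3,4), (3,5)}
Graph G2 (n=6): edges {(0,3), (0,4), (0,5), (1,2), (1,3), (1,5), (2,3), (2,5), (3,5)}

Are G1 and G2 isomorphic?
Yes, isomorphic

The graphs are isomorphic.
One valid mapping φ: V(G1) → V(G2): 0→3, 1→1, 2→4, 3→5, 4→0, 5→2

Verify φ preserves adjacency — for each edge of G1, its image is an edge of G2:
  (0,1) → (φ(0),φ(1)) = (1,3) ∈ E(G2) ✓
  (0,3) → (φ(0),φ(3)) = (3,5) ∈ E(G2) ✓
  (0,4) → (φ(0),φ(4)) = (0,3) ∈ E(G2) ✓
  (0,5) → (φ(0),φ(5)) = (2,3) ∈ E(G2) ✓
  (1,3) → (φ(1),φ(3)) = (1,5) ∈ E(G2) ✓
  (1,5) → (φ(1),φ(5)) = (1,2) ∈ E(G2) ✓
  (2,4) → (φ(2),φ(4)) = (0,4) ∈ E(G2) ✓
  (3,4) → (φ(3),φ(4)) = (0,5) ∈ E(G2) ✓
  (3,5) → (φ(3),φ(5)) = (2,5) ∈ E(G2) ✓
All 9 edges of G1 map to edges of G2, and |E(G1)| = |E(G2)| = 9, so φ is a bijection on edges as well as vertices. Hence G1 ≅ G2.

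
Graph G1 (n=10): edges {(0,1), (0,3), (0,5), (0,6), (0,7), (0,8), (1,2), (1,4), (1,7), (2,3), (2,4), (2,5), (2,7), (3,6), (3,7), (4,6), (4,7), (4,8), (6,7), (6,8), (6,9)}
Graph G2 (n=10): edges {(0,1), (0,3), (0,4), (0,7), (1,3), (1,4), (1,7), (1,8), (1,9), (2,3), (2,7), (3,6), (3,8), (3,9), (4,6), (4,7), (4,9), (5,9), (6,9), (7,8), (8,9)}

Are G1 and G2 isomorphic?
Yes, isomorphic

The graphs are isomorphic.
One valid mapping φ: V(G1) → V(G2): 0→3, 1→0, 2→7, 3→8, 4→4, 5→2, 6→9, 7→1, 8→6, 9→5

Verify φ preserves adjacency — for each edge of G1, its image is an edge of G2:
  (0,1) → (φ(0),φ(1)) = (0,3) ∈ E(G2) ✓
  (0,3) → (φ(0),φ(3)) = (3,8) ∈ E(G2) ✓
  (0,5) → (φ(0),φ(5)) = (2,3) ∈ E(G2) ✓
  (0,6) → (φ(0),φ(6)) = (3,9) ∈ E(G2) ✓
  (0,7) → (φ(0),φ(7)) = (1,3) ∈ E(G2) ✓
  (0,8) → (φ(0),φ(8)) = (3,6) ∈ E(G2) ✓
  (1,2) → (φ(1),φ(2)) = (0,7) ∈ E(G2) ✓
  (1,4) → (φ(1),φ(4)) = (0,4) ∈ E(G2) ✓
  (1,7) → (φ(1),φ(7)) = (0,1) ∈ E(G2) ✓
  (2,3) → (φ(2),φ(3)) = (7,8) ∈ E(G2) ✓
  (2,4) → (φ(2),φ(4)) = (4,7) ∈ E(G2) ✓
  (2,5) → (φ(2),φ(5)) = (2,7) ∈ E(G2) ✓
  (2,7) → (φ(2),φ(7)) = (1,7) ∈ E(G2) ✓
  (3,6) → (φ(3),φ(6)) = (8,9) ∈ E(G2) ✓
  (3,7) → (φ(3),φ(7)) = (1,8) ∈ E(G2) ✓
  (4,6) → (φ(4),φ(6)) = (4,9) ∈ E(G2) ✓
  (4,7) → (φ(4),φ(7)) = (1,4) ∈ E(G2) ✓
  (4,8) → (φ(4),φ(8)) = (4,6) ∈ E(G2) ✓
  (6,7) → (φ(6),φ(7)) = (1,9) ∈ E(G2) ✓
  (6,8) → (φ(6),φ(8)) = (6,9) ∈ E(G2) ✓
  (6,9) → (φ(6),φ(9)) = (5,9) ∈ E(G2) ✓
All 21 edges of G1 map to edges of G2, and |E(G1)| = |E(G2)| = 21, so φ is a bijection on edges as well as vertices. Hence G1 ≅ G2.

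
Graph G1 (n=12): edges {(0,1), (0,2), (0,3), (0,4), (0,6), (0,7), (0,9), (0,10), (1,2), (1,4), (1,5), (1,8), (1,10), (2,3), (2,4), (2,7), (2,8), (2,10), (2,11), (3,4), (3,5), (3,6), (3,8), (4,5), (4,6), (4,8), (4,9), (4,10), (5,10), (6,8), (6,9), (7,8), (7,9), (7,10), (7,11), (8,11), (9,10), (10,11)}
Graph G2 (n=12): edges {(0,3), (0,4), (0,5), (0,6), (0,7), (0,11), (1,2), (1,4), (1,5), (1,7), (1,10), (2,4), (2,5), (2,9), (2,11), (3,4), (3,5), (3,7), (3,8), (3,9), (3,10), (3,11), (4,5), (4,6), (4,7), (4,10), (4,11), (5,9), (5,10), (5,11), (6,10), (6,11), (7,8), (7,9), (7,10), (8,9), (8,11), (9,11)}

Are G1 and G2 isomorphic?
Yes, isomorphic

The graphs are isomorphic.
One valid mapping φ: V(G1) → V(G2): 0→5, 1→0, 2→3, 3→10, 4→4, 5→6, 6→1, 7→9, 8→7, 9→2, 10→11, 11→8

Verify φ preserves adjacency — for each edge of G1, its image is an edge of G2:
  (0,1) → (φ(0),φ(1)) = (0,5) ∈ E(G2) ✓
  (0,2) → (φ(0),φ(2)) = (3,5) ∈ E(G2) ✓
  (0,3) → (φ(0),φ(3)) = (5,10) ∈ E(G2) ✓
  (0,4) → (φ(0),φ(4)) = (4,5) ∈ E(G2) ✓
  (0,6) → (φ(0),φ(6)) = (1,5) ∈ E(G2) ✓
  (0,7) → (φ(0),φ(7)) = (5,9) ∈ E(G2) ✓
  (0,9) → (φ(0),φ(9)) = (2,5) ∈ E(G2) ✓
  (0,10) → (φ(0),φ(10)) = (5,11) ∈ E(G2) ✓
  (1,2) → (φ(1),φ(2)) = (0,3) ∈ E(G2) ✓
  (1,4) → (φ(1),φ(4)) = (0,4) ∈ E(G2) ✓
  (1,5) → (φ(1),φ(5)) = (0,6) ∈ E(G2) ✓
  (1,8) → (φ(1),φ(8)) = (0,7) ∈ E(G2) ✓
  (1,10) → (φ(1),φ(10)) = (0,11) ∈ E(G2) ✓
  (2,3) → (φ(2),φ(3)) = (3,10) ∈ E(G2) ✓
  (2,4) → (φ(2),φ(4)) = (3,4) ∈ E(G2) ✓
  (2,7) → (φ(2),φ(7)) = (3,9) ∈ E(G2) ✓
  (2,8) → (φ(2),φ(8)) = (3,7) ∈ E(G2) ✓
  (2,10) → (φ(2),φ(10)) = (3,11) ∈ E(G2) ✓
  (2,11) → (φ(2),φ(11)) = (3,8) ∈ E(G2) ✓
  (3,4) → (φ(3),φ(4)) = (4,10) ∈ E(G2) ✓
  (3,5) → (φ(3),φ(5)) = (6,10) ∈ E(G2) ✓
  (3,6) → (φ(3),φ(6)) = (1,10) ∈ E(G2) ✓
  (3,8) → (φ(3),φ(8)) = (7,10) ∈ E(G2) ✓
  (4,5) → (φ(4),φ(5)) = (4,6) ∈ E(G2) ✓
  (4,6) → (φ(4),φ(6)) = (1,4) ∈ E(G2) ✓
  (4,8) → (φ(4),φ(8)) = (4,7) ∈ E(G2) ✓
  (4,9) → (φ(4),φ(9)) = (2,4) ∈ E(G2) ✓
  (4,10) → (φ(4),φ(10)) = (4,11) ∈ E(G2) ✓
  (5,10) → (φ(5),φ(10)) = (6,11) ∈ E(G2) ✓
  (6,8) → (φ(6),φ(8)) = (1,7) ∈ E(G2) ✓
  (6,9) → (φ(6),φ(9)) = (1,2) ∈ E(G2) ✓
  (7,8) → (φ(7),φ(8)) = (7,9) ∈ E(G2) ✓
  (7,9) → (φ(7),φ(9)) = (2,9) ∈ E(G2) ✓
  (7,10) → (φ(7),φ(10)) = (9,11) ∈ E(G2) ✓
  (7,11) → (φ(7),φ(11)) = (8,9) ∈ E(G2) ✓
  (8,11) → (φ(8),φ(11)) = (7,8) ∈ E(G2) ✓
  (9,10) → (φ(9),φ(10)) = (2,11) ∈ E(G2) ✓
  (10,11) → (φ(10),φ(11)) = (8,11) ∈ E(G2) ✓
All 38 edges of G1 map to edges of G2, and |E(G1)| = |E(G2)| = 38, so φ is a bijection on edges as well as vertices. Hence G1 ≅ G2.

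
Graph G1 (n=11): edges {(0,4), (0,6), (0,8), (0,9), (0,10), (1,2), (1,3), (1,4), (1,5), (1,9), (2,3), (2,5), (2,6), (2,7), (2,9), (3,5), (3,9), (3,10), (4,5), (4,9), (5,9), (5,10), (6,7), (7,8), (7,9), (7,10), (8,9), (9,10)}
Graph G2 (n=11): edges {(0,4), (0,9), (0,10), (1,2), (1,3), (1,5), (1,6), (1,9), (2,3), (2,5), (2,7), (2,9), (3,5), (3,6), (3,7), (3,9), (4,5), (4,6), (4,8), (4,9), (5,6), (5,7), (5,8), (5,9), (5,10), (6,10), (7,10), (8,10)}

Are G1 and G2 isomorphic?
Yes, isomorphic

The graphs are isomorphic.
One valid mapping φ: V(G1) → V(G2): 0→10, 1→2, 2→9, 3→1, 4→7, 5→3, 6→0, 7→4, 8→8, 9→5, 10→6

Verify φ preserves adjacency — for each edge of G1, its image is an edge of G2:
  (0,4) → (φ(0),φ(4)) = (7,10) ∈ E(G2) ✓
  (0,6) → (φ(0),φ(6)) = (0,10) ∈ E(G2) ✓
  (0,8) → (φ(0),φ(8)) = (8,10) ∈ E(G2) ✓
  (0,9) → (φ(0),φ(9)) = (5,10) ∈ E(G2) ✓
  (0,10) → (φ(0),φ(10)) = (6,10) ∈ E(G2) ✓
  (1,2) → (φ(1),φ(2)) = (2,9) ∈ E(G2) ✓
  (1,3) → (φ(1),φ(3)) = (1,2) ∈ E(G2) ✓
  (1,4) → (φ(1),φ(4)) = (2,7) ∈ E(G2) ✓
  (1,5) → (φ(1),φ(5)) = (2,3) ∈ E(G2) ✓
  (1,9) → (φ(1),φ(9)) = (2,5) ∈ E(G2) ✓
  (2,3) → (φ(2),φ(3)) = (1,9) ∈ E(G2) ✓
  (2,5) → (φ(2),φ(5)) = (3,9) ∈ E(G2) ✓
  (2,6) → (φ(2),φ(6)) = (0,9) ∈ E(G2) ✓
  (2,7) → (φ(2),φ(7)) = (4,9) ∈ E(G2) ✓
  (2,9) → (φ(2),φ(9)) = (5,9) ∈ E(G2) ✓
  (3,5) → (φ(3),φ(5)) = (1,3) ∈ E(G2) ✓
  (3,9) → (φ(3),φ(9)) = (1,5) ∈ E(G2) ✓
  (3,10) → (φ(3),φ(10)) = (1,6) ∈ E(G2) ✓
  (4,5) → (φ(4),φ(5)) = (3,7) ∈ E(G2) ✓
  (4,9) → (φ(4),φ(9)) = (5,7) ∈ E(G2) ✓
  (5,9) → (φ(5),φ(9)) = (3,5) ∈ E(G2) ✓
  (5,10) → (φ(5),φ(10)) = (3,6) ∈ E(G2) ✓
  (6,7) → (φ(6),φ(7)) = (0,4) ∈ E(G2) ✓
  (7,8) → (φ(7),φ(8)) = (4,8) ∈ E(G2) ✓
  (7,9) → (φ(7),φ(9)) = (4,5) ∈ E(G2) ✓
  (7,10) → (φ(7),φ(10)) = (4,6) ∈ E(G2) ✓
  (8,9) → (φ(8),φ(9)) = (5,8) ∈ E(G2) ✓
  (9,10) → (φ(9),φ(10)) = (5,6) ∈ E(G2) ✓
All 28 edges of G1 map to edges of G2, and |E(G1)| = |E(G2)| = 28, so φ is a bijection on edges as well as vertices. Hence G1 ≅ G2.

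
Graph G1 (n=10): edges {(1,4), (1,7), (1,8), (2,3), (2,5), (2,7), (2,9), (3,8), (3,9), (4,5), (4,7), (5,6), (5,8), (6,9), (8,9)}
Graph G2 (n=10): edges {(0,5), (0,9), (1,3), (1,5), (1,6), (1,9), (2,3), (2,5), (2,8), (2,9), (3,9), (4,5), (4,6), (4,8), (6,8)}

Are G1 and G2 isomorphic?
Yes, isomorphic

The graphs are isomorphic.
One valid mapping φ: V(G1) → V(G2): 0→7, 1→8, 2→1, 3→3, 4→4, 5→5, 6→0, 7→6, 8→2, 9→9

Verify φ preserves adjacency — for each edge of G1, its image is an edge of G2:
  (1,4) → (φ(1),φ(4)) = (4,8) ∈ E(G2) ✓
  (1,7) → (φ(1),φ(7)) = (6,8) ∈ E(G2) ✓
  (1,8) → (φ(1),φ(8)) = (2,8) ∈ E(G2) ✓
  (2,3) → (φ(2),φ(3)) = (1,3) ∈ E(G2) ✓
  (2,5) → (φ(2),φ(5)) = (1,5) ∈ E(G2) ✓
  (2,7) → (φ(2),φ(7)) = (1,6) ∈ E(G2) ✓
  (2,9) → (φ(2),φ(9)) = (1,9) ∈ E(G2) ✓
  (3,8) → (φ(3),φ(8)) = (2,3) ∈ E(G2) ✓
  (3,9) → (φ(3),φ(9)) = (3,9) ∈ E(G2) ✓
  (4,5) → (φ(4),φ(5)) = (4,5) ∈ E(G2) ✓
  (4,7) → (φ(4),φ(7)) = (4,6) ∈ E(G2) ✓
  (5,6) → (φ(5),φ(6)) = (0,5) ∈ E(G2) ✓
  (5,8) → (φ(5),φ(8)) = (2,5) ∈ E(G2) ✓
  (6,9) → (φ(6),φ(9)) = (0,9) ∈ E(G2) ✓
  (8,9) → (φ(8),φ(9)) = (2,9) ∈ E(G2) ✓
All 15 edges of G1 map to edges of G2, and |E(G1)| = |E(G2)| = 15, so φ is a bijection on edges as well as vertices. Hence G1 ≅ G2.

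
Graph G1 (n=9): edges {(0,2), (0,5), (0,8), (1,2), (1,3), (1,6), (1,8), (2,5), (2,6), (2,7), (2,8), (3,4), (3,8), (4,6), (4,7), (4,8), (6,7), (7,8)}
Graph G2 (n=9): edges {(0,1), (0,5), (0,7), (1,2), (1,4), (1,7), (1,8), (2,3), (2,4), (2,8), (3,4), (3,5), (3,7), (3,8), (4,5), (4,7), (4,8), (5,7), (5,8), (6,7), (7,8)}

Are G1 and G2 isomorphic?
No, not isomorphic

The graphs are NOT isomorphic.

Degrees in G1: deg(0)=3, deg(1)=4, deg(2)=6, deg(3)=3, deg(4)=4, deg(5)=2, deg(6)=4, deg(7)=4, deg(8)=6.
Sorted degree sequence of G1: [6, 6, 4, 4, 4, 4, 3, 3, 2].
Degrees in G2: deg(0)=3, deg(1)=5, deg(2)=4, deg(3)=5, deg(4)=6, deg(5)=5, deg(6)=1, deg(7)=7, deg(8)=6.
Sorted degree sequence of G2: [7, 6, 6, 5, 5, 5, 4, 3, 1].
The (sorted) degree sequence is an isomorphism invariant, so since G1 and G2 have different degree sequences they cannot be isomorphic.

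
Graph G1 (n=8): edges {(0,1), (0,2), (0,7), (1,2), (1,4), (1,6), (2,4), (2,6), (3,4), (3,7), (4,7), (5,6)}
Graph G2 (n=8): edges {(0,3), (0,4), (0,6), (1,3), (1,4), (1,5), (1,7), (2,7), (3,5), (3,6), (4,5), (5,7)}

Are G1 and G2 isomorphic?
Yes, isomorphic

The graphs are isomorphic.
One valid mapping φ: V(G1) → V(G2): 0→4, 1→1, 2→5, 3→6, 4→3, 5→2, 6→7, 7→0

Verify φ preserves adjacency — for each edge of G1, its image is an edge of G2:
  (0,1) → (φ(0),φ(1)) = (1,4) ∈ E(G2) ✓
  (0,2) → (φ(0),φ(2)) = (4,5) ∈ E(G2) ✓
  (0,7) → (φ(0),φ(7)) = (0,4) ∈ E(G2) ✓
  (1,2) → (φ(1),φ(2)) = (1,5) ∈ E(G2) ✓
  (1,4) → (φ(1),φ(4)) = (1,3) ∈ E(G2) ✓
  (1,6) → (φ(1),φ(6)) = (1,7) ∈ E(G2) ✓
  (2,4) → (φ(2),φ(4)) = (3,5) ∈ E(G2) ✓
  (2,6) → (φ(2),φ(6)) = (5,7) ∈ E(G2) ✓
  (3,4) → (φ(3),φ(4)) = (3,6) ∈ E(G2) ✓
  (3,7) → (φ(3),φ(7)) = (0,6) ∈ E(G2) ✓
  (4,7) → (φ(4),φ(7)) = (0,3) ∈ E(G2) ✓
  (5,6) → (φ(5),φ(6)) = (2,7) ∈ E(G2) ✓
All 12 edges of G1 map to edges of G2, and |E(G1)| = |E(G2)| = 12, so φ is a bijection on edges as well as vertices. Hence G1 ≅ G2.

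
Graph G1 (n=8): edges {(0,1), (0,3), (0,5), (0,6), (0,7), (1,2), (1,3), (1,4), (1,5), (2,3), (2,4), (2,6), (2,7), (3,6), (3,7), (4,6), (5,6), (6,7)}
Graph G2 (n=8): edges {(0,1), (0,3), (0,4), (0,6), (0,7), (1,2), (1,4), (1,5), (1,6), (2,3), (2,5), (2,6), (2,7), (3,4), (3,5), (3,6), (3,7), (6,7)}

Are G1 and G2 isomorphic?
Yes, isomorphic

The graphs are isomorphic.
One valid mapping φ: V(G1) → V(G2): 0→2, 1→1, 2→0, 3→6, 4→4, 5→5, 6→3, 7→7

Verify φ preserves adjacency — for each edge of G1, its image is an edge of G2:
  (0,1) → (φ(0),φ(1)) = (1,2) ∈ E(G2) ✓
  (0,3) → (φ(0),φ(3)) = (2,6) ∈ E(G2) ✓
  (0,5) → (φ(0),φ(5)) = (2,5) ∈ E(G2) ✓
  (0,6) → (φ(0),φ(6)) = (2,3) ∈ E(G2) ✓
  (0,7) → (φ(0),φ(7)) = (2,7) ∈ E(G2) ✓
  (1,2) → (φ(1),φ(2)) = (0,1) ∈ E(G2) ✓
  (1,3) → (φ(1),φ(3)) = (1,6) ∈ E(G2) ✓
  (1,4) → (φ(1),φ(4)) = (1,4) ∈ E(G2) ✓
  (1,5) → (φ(1),φ(5)) = (1,5) ∈ E(G2) ✓
  (2,3) → (φ(2),φ(3)) = (0,6) ∈ E(G2) ✓
  (2,4) → (φ(2),φ(4)) = (0,4) ∈ E(G2) ✓
  (2,6) → (φ(2),φ(6)) = (0,3) ∈ E(G2) ✓
  (2,7) → (φ(2),φ(7)) = (0,7) ∈ E(G2) ✓
  (3,6) → (φ(3),φ(6)) = (3,6) ∈ E(G2) ✓
  (3,7) → (φ(3),φ(7)) = (6,7) ∈ E(G2) ✓
  (4,6) → (φ(4),φ(6)) = (3,4) ∈ E(G2) ✓
  (5,6) → (φ(5),φ(6)) = (3,5) ∈ E(G2) ✓
  (6,7) → (φ(6),φ(7)) = (3,7) ∈ E(G2) ✓
All 18 edges of G1 map to edges of G2, and |E(G1)| = |E(G2)| = 18, so φ is a bijection on edges as well as vertices. Hence G1 ≅ G2.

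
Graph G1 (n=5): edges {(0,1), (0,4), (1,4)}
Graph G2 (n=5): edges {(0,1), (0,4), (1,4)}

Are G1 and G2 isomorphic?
Yes, isomorphic

The graphs are isomorphic.
One valid mapping φ: V(G1) → V(G2): 0→0, 1→4, 2→3, 3→2, 4→1

Verify φ preserves adjacency — for each edge of G1, its image is an edge of G2:
  (0,1) → (φ(0),φ(1)) = (0,4) ∈ E(G2) ✓
  (0,4) → (φ(0),φ(4)) = (0,1) ∈ E(G2) ✓
  (1,4) → (φ(1),φ(4)) = (1,4) ∈ E(G2) ✓
All 3 edges of G1 map to edges of G2, and |E(G1)| = |E(G2)| = 3, so φ is a bijection on edges as well as vertices. Hence G1 ≅ G2.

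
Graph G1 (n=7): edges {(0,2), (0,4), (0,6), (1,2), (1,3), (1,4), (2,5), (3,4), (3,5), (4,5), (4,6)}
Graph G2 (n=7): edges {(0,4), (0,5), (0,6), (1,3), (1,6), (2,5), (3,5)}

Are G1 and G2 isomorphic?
No, not isomorphic

The graphs are NOT isomorphic.

Degrees in G1: deg(0)=3, deg(1)=3, deg(2)=3, deg(3)=3, deg(4)=5, deg(5)=3, deg(6)=2.
Sorted degree sequence of G1: [5, 3, 3, 3, 3, 3, 2].
Degrees in G2: deg(0)=3, deg(1)=2, deg(2)=1, deg(3)=2, deg(4)=1, deg(5)=3, deg(6)=2.
Sorted degree sequence of G2: [3, 3, 2, 2, 2, 1, 1].
The (sorted) degree sequence is an isomorphism invariant, so since G1 and G2 have different degree sequences they cannot be isomorphic.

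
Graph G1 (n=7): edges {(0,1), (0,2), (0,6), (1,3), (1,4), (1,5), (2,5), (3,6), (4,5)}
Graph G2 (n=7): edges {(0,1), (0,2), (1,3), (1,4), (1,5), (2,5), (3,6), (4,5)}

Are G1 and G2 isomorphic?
No, not isomorphic

The graphs are NOT isomorphic.

Counting edges: G1 has 9 edge(s); G2 has 8 edge(s).
Edge count is an isomorphism invariant (a bijection on vertices induces a bijection on edges), so differing edge counts rule out isomorphism.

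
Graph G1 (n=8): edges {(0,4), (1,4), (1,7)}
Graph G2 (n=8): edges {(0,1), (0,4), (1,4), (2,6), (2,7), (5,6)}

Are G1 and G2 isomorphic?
No, not isomorphic

The graphs are NOT isomorphic.

Connected components of G1: 5 component(s) with vertex sets [[2], [3], [5], [6], [0, 1, 4, 7]], sizes [1, 1, 1, 1, 4].
Connected components of G2: 3 component(s) with vertex sets [[3], [0, 1, 4], [2, 5, 6, 7]], sizes [1, 3, 4].
The number of connected components (and the multiset of component sizes) is an isomorphism invariant — an isomorphism maps each component of G1 bijectively onto a component of G2. Since G1 has 5 component(s) and G2 has 3, they cannot be isomorphic.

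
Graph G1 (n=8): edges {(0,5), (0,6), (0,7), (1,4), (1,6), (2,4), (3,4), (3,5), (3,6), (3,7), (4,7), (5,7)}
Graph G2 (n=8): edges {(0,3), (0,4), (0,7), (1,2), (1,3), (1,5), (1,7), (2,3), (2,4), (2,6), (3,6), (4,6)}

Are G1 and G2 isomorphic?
Yes, isomorphic

The graphs are isomorphic.
One valid mapping φ: V(G1) → V(G2): 0→4, 1→7, 2→5, 3→3, 4→1, 5→6, 6→0, 7→2

Verify φ preserves adjacency — for each edge of G1, its image is an edge of G2:
  (0,5) → (φ(0),φ(5)) = (4,6) ∈ E(G2) ✓
  (0,6) → (φ(0),φ(6)) = (0,4) ∈ E(G2) ✓
  (0,7) → (φ(0),φ(7)) = (2,4) ∈ E(G2) ✓
  (1,4) → (φ(1),φ(4)) = (1,7) ∈ E(G2) ✓
  (1,6) → (φ(1),φ(6)) = (0,7) ∈ E(G2) ✓
  (2,4) → (φ(2),φ(4)) = (1,5) ∈ E(G2) ✓
  (3,4) → (φ(3),φ(4)) = (1,3) ∈ E(G2) ✓
  (3,5) → (φ(3),φ(5)) = (3,6) ∈ E(G2) ✓
  (3,6) → (φ(3),φ(6)) = (0,3) ∈ E(G2) ✓
  (3,7) → (φ(3),φ(7)) = (2,3) ∈ E(G2) ✓
  (4,7) → (φ(4),φ(7)) = (1,2) ∈ E(G2) ✓
  (5,7) → (φ(5),φ(7)) = (2,6) ∈ E(G2) ✓
All 12 edges of G1 map to edges of G2, and |E(G1)| = |E(G2)| = 12, so φ is a bijection on edges as well as vertices. Hence G1 ≅ G2.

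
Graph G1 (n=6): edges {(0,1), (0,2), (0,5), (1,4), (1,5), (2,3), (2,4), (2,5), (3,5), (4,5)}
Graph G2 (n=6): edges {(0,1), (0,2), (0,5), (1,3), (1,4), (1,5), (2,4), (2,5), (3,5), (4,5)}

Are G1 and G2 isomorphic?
Yes, isomorphic

The graphs are isomorphic.
One valid mapping φ: V(G1) → V(G2): 0→0, 1→2, 2→1, 3→3, 4→4, 5→5

Verify φ preserves adjacency — for each edge of G1, its image is an edge of G2:
  (0,1) → (φ(0),φ(1)) = (0,2) ∈ E(G2) ✓
  (0,2) → (φ(0),φ(2)) = (0,1) ∈ E(G2) ✓
  (0,5) → (φ(0),φ(5)) = (0,5) ∈ E(G2) ✓
  (1,4) → (φ(1),φ(4)) = (2,4) ∈ E(G2) ✓
  (1,5) → (φ(1),φ(5)) = (2,5) ∈ E(G2) ✓
  (2,3) → (φ(2),φ(3)) = (1,3) ∈ E(G2) ✓
  (2,4) → (φ(2),φ(4)) = (1,4) ∈ E(G2) ✓
  (2,5) → (φ(2),φ(5)) = (1,5) ∈ E(G2) ✓
  (3,5) → (φ(3),φ(5)) = (3,5) ∈ E(G2) ✓
  (4,5) → (φ(4),φ(5)) = (4,5) ∈ E(G2) ✓
All 10 edges of G1 map to edges of G2, and |E(G1)| = |E(G2)| = 10, so φ is a bijection on edges as well as vertices. Hence G1 ≅ G2.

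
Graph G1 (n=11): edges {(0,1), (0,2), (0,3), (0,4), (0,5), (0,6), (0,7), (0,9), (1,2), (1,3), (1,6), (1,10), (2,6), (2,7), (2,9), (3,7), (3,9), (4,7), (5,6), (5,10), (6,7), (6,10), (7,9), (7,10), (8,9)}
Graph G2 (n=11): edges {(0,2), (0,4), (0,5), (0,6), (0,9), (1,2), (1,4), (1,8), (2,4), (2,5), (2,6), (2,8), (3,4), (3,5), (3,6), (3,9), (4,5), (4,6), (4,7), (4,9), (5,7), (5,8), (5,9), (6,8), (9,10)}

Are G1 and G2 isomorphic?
Yes, isomorphic

The graphs are isomorphic.
One valid mapping φ: V(G1) → V(G2): 0→4, 1→6, 2→0, 3→3, 4→7, 5→1, 6→2, 7→5, 8→10, 9→9, 10→8

Verify φ preserves adjacency — for each edge of G1, its image is an edge of G2:
  (0,1) → (φ(0),φ(1)) = (4,6) ∈ E(G2) ✓
  (0,2) → (φ(0),φ(2)) = (0,4) ∈ E(G2) ✓
  (0,3) → (φ(0),φ(3)) = (3,4) ∈ E(G2) ✓
  (0,4) → (φ(0),φ(4)) = (4,7) ∈ E(G2) ✓
  (0,5) → (φ(0),φ(5)) = (1,4) ∈ E(G2) ✓
  (0,6) → (φ(0),φ(6)) = (2,4) ∈ E(G2) ✓
  (0,7) → (φ(0),φ(7)) = (4,5) ∈ E(G2) ✓
  (0,9) → (φ(0),φ(9)) = (4,9) ∈ E(G2) ✓
  (1,2) → (φ(1),φ(2)) = (0,6) ∈ E(G2) ✓
  (1,3) → (φ(1),φ(3)) = (3,6) ∈ E(G2) ✓
  (1,6) → (φ(1),φ(6)) = (2,6) ∈ E(G2) ✓
  (1,10) → (φ(1),φ(10)) = (6,8) ∈ E(G2) ✓
  (2,6) → (φ(2),φ(6)) = (0,2) ∈ E(G2) ✓
  (2,7) → (φ(2),φ(7)) = (0,5) ∈ E(G2) ✓
  (2,9) → (φ(2),φ(9)) = (0,9) ∈ E(G2) ✓
  (3,7) → (φ(3),φ(7)) = (3,5) ∈ E(G2) ✓
  (3,9) → (φ(3),φ(9)) = (3,9) ∈ E(G2) ✓
  (4,7) → (φ(4),φ(7)) = (5,7) ∈ E(G2) ✓
  (5,6) → (φ(5),φ(6)) = (1,2) ∈ E(G2) ✓
  (5,10) → (φ(5),φ(10)) = (1,8) ∈ E(G2) ✓
  (6,7) → (φ(6),φ(7)) = (2,5) ∈ E(G2) ✓
  (6,10) → (φ(6),φ(10)) = (2,8) ∈ E(G2) ✓
  (7,9) → (φ(7),φ(9)) = (5,9) ∈ E(G2) ✓
  (7,10) → (φ(7),φ(10)) = (5,8) ∈ E(G2) ✓
  (8,9) → (φ(8),φ(9)) = (9,10) ∈ E(G2) ✓
All 25 edges of G1 map to edges of G2, and |E(G1)| = |E(G2)| = 25, so φ is a bijection on edges as well as vertices. Hence G1 ≅ G2.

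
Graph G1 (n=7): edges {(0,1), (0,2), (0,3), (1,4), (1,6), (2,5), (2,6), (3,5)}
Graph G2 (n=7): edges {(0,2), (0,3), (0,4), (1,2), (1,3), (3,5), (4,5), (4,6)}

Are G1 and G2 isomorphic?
Yes, isomorphic

The graphs are isomorphic.
One valid mapping φ: V(G1) → V(G2): 0→0, 1→4, 2→3, 3→2, 4→6, 5→1, 6→5

Verify φ preserves adjacency — for each edge of G1, its image is an edge of G2:
  (0,1) → (φ(0),φ(1)) = (0,4) ∈ E(G2) ✓
  (0,2) → (φ(0),φ(2)) = (0,3) ∈ E(G2) ✓
  (0,3) → (φ(0),φ(3)) = (0,2) ∈ E(G2) ✓
  (1,4) → (φ(1),φ(4)) = (4,6) ∈ E(G2) ✓
  (1,6) → (φ(1),φ(6)) = (4,5) ∈ E(G2) ✓
  (2,5) → (φ(2),φ(5)) = (1,3) ∈ E(G2) ✓
  (2,6) → (φ(2),φ(6)) = (3,5) ∈ E(G2) ✓
  (3,5) → (φ(3),φ(5)) = (1,2) ∈ E(G2) ✓
All 8 edges of G1 map to edges of G2, and |E(G1)| = |E(G2)| = 8, so φ is a bijection on edges as well as vertices. Hence G1 ≅ G2.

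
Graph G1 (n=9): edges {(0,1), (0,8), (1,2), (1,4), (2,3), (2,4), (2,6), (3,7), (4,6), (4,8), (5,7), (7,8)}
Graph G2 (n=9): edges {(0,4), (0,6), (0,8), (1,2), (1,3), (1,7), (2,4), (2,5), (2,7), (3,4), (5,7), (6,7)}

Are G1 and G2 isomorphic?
Yes, isomorphic

The graphs are isomorphic.
One valid mapping φ: V(G1) → V(G2): 0→3, 1→1, 2→7, 3→6, 4→2, 5→8, 6→5, 7→0, 8→4

Verify φ preserves adjacency — for each edge of G1, its image is an edge of G2:
  (0,1) → (φ(0),φ(1)) = (1,3) ∈ E(G2) ✓
  (0,8) → (φ(0),φ(8)) = (3,4) ∈ E(G2) ✓
  (1,2) → (φ(1),φ(2)) = (1,7) ∈ E(G2) ✓
  (1,4) → (φ(1),φ(4)) = (1,2) ∈ E(G2) ✓
  (2,3) → (φ(2),φ(3)) = (6,7) ∈ E(G2) ✓
  (2,4) → (φ(2),φ(4)) = (2,7) ∈ E(G2) ✓
  (2,6) → (φ(2),φ(6)) = (5,7) ∈ E(G2) ✓
  (3,7) → (φ(3),φ(7)) = (0,6) ∈ E(G2) ✓
  (4,6) → (φ(4),φ(6)) = (2,5) ∈ E(G2) ✓
  (4,8) → (φ(4),φ(8)) = (2,4) ∈ E(G2) ✓
  (5,7) → (φ(5),φ(7)) = (0,8) ∈ E(G2) ✓
  (7,8) → (φ(7),φ(8)) = (0,4) ∈ E(G2) ✓
All 12 edges of G1 map to edges of G2, and |E(G1)| = |E(G2)| = 12, so φ is a bijection on edges as well as vertices. Hence G1 ≅ G2.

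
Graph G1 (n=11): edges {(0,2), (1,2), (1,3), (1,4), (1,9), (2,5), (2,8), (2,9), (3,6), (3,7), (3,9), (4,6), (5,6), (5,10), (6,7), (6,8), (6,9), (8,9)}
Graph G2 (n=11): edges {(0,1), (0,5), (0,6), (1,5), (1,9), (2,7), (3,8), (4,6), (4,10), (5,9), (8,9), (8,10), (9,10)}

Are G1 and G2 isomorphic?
No, not isomorphic

The graphs are NOT isomorphic.

Connected components of G1: 1 component(s) with vertex sets [[0, 1, 2, 3, 4, 5, 6, 7, 8, 9, 10]], sizes [11].
Connected components of G2: 2 component(s) with vertex sets [[2, 7], [0, 1, 3, 4, 5, 6, 8, 9, 10]], sizes [2, 9].
The number of connected components (and the multiset of component sizes) is an isomorphism invariant — an isomorphism maps each component of G1 bijectively onto a component of G2. Since G1 has 1 component(s) and G2 has 2, they cannot be isomorphic.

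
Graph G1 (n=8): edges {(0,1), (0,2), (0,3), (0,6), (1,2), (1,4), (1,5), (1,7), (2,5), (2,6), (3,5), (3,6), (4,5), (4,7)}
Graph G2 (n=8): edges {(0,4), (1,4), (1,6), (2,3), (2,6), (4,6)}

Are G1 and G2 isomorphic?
No, not isomorphic

The graphs are NOT isomorphic.

Connected components of G1: 1 component(s) with vertex sets [[0, 1, 2, 3, 4, 5, 6, 7]], sizes [8].
Connected components of G2: 3 component(s) with vertex sets [[5], [7], [0, 1, 2, 3, 4, 6]], sizes [1, 1, 6].
The number of connected components (and the multiset of component sizes) is an isomorphism invariant — an isomorphism maps each component of G1 bijectively onto a component of G2. Since G1 has 1 component(s) and G2 has 3, they cannot be isomorphic.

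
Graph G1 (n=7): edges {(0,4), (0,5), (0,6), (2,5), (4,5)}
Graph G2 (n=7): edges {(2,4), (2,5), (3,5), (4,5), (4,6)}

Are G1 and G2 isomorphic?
Yes, isomorphic

The graphs are isomorphic.
One valid mapping φ: V(G1) → V(G2): 0→5, 1→1, 2→6, 3→0, 4→2, 5→4, 6→3

Verify φ preserves adjacency — for each edge of G1, its image is an edge of G2:
  (0,4) → (φ(0),φ(4)) = (2,5) ∈ E(G2) ✓
  (0,5) → (φ(0),φ(5)) = (4,5) ∈ E(G2) ✓
  (0,6) → (φ(0),φ(6)) = (3,5) ∈ E(G2) ✓
  (2,5) → (φ(2),φ(5)) = (4,6) ∈ E(G2) ✓
  (4,5) → (φ(4),φ(5)) = (2,4) ∈ E(G2) ✓
All 5 edges of G1 map to edges of G2, and |E(G1)| = |E(G2)| = 5, so φ is a bijection on edges as well as vertices. Hence G1 ≅ G2.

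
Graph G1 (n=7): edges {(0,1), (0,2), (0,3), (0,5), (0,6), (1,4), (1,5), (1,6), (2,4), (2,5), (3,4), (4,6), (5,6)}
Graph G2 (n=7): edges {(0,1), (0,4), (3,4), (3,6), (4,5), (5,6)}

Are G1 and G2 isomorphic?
No, not isomorphic

The graphs are NOT isomorphic.

Counting triangles (3-cliques): G1 has 6, G2 has 0.
Triangle count is an isomorphism invariant, so differing triangle counts rule out isomorphism.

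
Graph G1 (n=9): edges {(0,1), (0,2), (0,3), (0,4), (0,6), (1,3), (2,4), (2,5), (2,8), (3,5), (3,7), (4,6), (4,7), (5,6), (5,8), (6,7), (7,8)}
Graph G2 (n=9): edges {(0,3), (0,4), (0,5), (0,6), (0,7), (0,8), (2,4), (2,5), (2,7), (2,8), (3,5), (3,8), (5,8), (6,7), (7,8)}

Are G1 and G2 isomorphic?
No, not isomorphic

The graphs are NOT isomorphic.

Counting triangles (3-cliques): G1 has 5, G2 has 8.
Triangle count is an isomorphism invariant, so differing triangle counts rule out isomorphism.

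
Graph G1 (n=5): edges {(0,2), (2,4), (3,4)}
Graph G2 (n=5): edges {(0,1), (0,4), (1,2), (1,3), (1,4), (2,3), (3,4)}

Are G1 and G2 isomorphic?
No, not isomorphic

The graphs are NOT isomorphic.

Counting triangles (3-cliques): G1 has 0, G2 has 3.
Triangle count is an isomorphism invariant, so differing triangle counts rule out isomorphism.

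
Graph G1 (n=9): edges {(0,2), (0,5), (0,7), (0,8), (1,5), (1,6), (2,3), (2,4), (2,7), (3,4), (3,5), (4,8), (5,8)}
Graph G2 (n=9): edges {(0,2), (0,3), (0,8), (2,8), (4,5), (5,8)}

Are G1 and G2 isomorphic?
No, not isomorphic

The graphs are NOT isomorphic.

Connected components of G1: 1 component(s) with vertex sets [[0, 1, 2, 3, 4, 5, 6, 7, 8]], sizes [9].
Connected components of G2: 4 component(s) with vertex sets [[1], [6], [7], [0, 2, 3, 4, 5, 8]], sizes [1, 1, 1, 6].
The number of connected components (and the multiset of component sizes) is an isomorphism invariant — an isomorphism maps each component of G1 bijectively onto a component of G2. Since G1 has 1 component(s) and G2 has 4, they cannot be isomorphic.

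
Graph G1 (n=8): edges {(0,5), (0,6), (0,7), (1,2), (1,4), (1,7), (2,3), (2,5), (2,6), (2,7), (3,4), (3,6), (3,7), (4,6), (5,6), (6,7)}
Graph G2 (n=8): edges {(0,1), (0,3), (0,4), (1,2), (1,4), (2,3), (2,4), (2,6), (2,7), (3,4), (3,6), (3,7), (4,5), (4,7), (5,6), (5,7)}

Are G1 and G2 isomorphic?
Yes, isomorphic

The graphs are isomorphic.
One valid mapping φ: V(G1) → V(G2): 0→0, 1→6, 2→2, 3→7, 4→5, 5→1, 6→4, 7→3

Verify φ preserves adjacency — for each edge of G1, its image is an edge of G2:
  (0,5) → (φ(0),φ(5)) = (0,1) ∈ E(G2) ✓
  (0,6) → (φ(0),φ(6)) = (0,4) ∈ E(G2) ✓
  (0,7) → (φ(0),φ(7)) = (0,3) ∈ E(G2) ✓
  (1,2) → (φ(1),φ(2)) = (2,6) ∈ E(G2) ✓
  (1,4) → (φ(1),φ(4)) = (5,6) ∈ E(G2) ✓
  (1,7) → (φ(1),φ(7)) = (3,6) ∈ E(G2) ✓
  (2,3) → (φ(2),φ(3)) = (2,7) ∈ E(G2) ✓
  (2,5) → (φ(2),φ(5)) = (1,2) ∈ E(G2) ✓
  (2,6) → (φ(2),φ(6)) = (2,4) ∈ E(G2) ✓
  (2,7) → (φ(2),φ(7)) = (2,3) ∈ E(G2) ✓
  (3,4) → (φ(3),φ(4)) = (5,7) ∈ E(G2) ✓
  (3,6) → (φ(3),φ(6)) = (4,7) ∈ E(G2) ✓
  (3,7) → (φ(3),φ(7)) = (3,7) ∈ E(G2) ✓
  (4,6) → (φ(4),φ(6)) = (4,5) ∈ E(G2) ✓
  (5,6) → (φ(5),φ(6)) = (1,4) ∈ E(G2) ✓
  (6,7) → (φ(6),φ(7)) = (3,4) ∈ E(G2) ✓
All 16 edges of G1 map to edges of G2, and |E(G1)| = |E(G2)| = 16, so φ is a bijection on edges as well as vertices. Hence G1 ≅ G2.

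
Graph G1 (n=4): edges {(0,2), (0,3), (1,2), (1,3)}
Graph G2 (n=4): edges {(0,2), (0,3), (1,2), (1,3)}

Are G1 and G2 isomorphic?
Yes, isomorphic

The graphs are isomorphic.
One valid mapping φ: V(G1) → V(G2): 0→0, 1→1, 2→3, 3→2

Verify φ preserves adjacency — for each edge of G1, its image is an edge of G2:
  (0,2) → (φ(0),φ(2)) = (0,3) ∈ E(G2) ✓
  (0,3) → (φ(0),φ(3)) = (0,2) ∈ E(G2) ✓
  (1,2) → (φ(1),φ(2)) = (1,3) ∈ E(G2) ✓
  (1,3) → (φ(1),φ(3)) = (1,2) ∈ E(G2) ✓
All 4 edges of G1 map to edges of G2, and |E(G1)| = |E(G2)| = 4, so φ is a bijection on edges as well as vertices. Hence G1 ≅ G2.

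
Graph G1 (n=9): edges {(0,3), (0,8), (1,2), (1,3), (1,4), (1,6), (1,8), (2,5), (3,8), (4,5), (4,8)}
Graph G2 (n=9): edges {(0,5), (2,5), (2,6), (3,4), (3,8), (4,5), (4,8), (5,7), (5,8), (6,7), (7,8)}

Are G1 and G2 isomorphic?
Yes, isomorphic

The graphs are isomorphic.
One valid mapping φ: V(G1) → V(G2): 0→3, 1→5, 2→2, 3→4, 4→7, 5→6, 6→0, 7→1, 8→8

Verify φ preserves adjacency — for each edge of G1, its image is an edge of G2:
  (0,3) → (φ(0),φ(3)) = (3,4) ∈ E(G2) ✓
  (0,8) → (φ(0),φ(8)) = (3,8) ∈ E(G2) ✓
  (1,2) → (φ(1),φ(2)) = (2,5) ∈ E(G2) ✓
  (1,3) → (φ(1),φ(3)) = (4,5) ∈ E(G2) ✓
  (1,4) → (φ(1),φ(4)) = (5,7) ∈ E(G2) ✓
  (1,6) → (φ(1),φ(6)) = (0,5) ∈ E(G2) ✓
  (1,8) → (φ(1),φ(8)) = (5,8) ∈ E(G2) ✓
  (2,5) → (φ(2),φ(5)) = (2,6) ∈ E(G2) ✓
  (3,8) → (φ(3),φ(8)) = (4,8) ∈ E(G2) ✓
  (4,5) → (φ(4),φ(5)) = (6,7) ∈ E(G2) ✓
  (4,8) → (φ(4),φ(8)) = (7,8) ∈ E(G2) ✓
All 11 edges of G1 map to edges of G2, and |E(G1)| = |E(G2)| = 11, so φ is a bijection on edges as well as vertices. Hence G1 ≅ G2.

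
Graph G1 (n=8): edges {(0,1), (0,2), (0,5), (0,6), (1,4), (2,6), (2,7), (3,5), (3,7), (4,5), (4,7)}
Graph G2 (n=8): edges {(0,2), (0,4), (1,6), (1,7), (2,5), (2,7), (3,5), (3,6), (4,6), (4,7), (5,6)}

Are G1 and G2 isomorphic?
Yes, isomorphic

The graphs are isomorphic.
One valid mapping φ: V(G1) → V(G2): 0→6, 1→1, 2→5, 3→0, 4→7, 5→4, 6→3, 7→2

Verify φ preserves adjacency — for each edge of G1, its image is an edge of G2:
  (0,1) → (φ(0),φ(1)) = (1,6) ∈ E(G2) ✓
  (0,2) → (φ(0),φ(2)) = (5,6) ∈ E(G2) ✓
  (0,5) → (φ(0),φ(5)) = (4,6) ∈ E(G2) ✓
  (0,6) → (φ(0),φ(6)) = (3,6) ∈ E(G2) ✓
  (1,4) → (φ(1),φ(4)) = (1,7) ∈ E(G2) ✓
  (2,6) → (φ(2),φ(6)) = (3,5) ∈ E(G2) ✓
  (2,7) → (φ(2),φ(7)) = (2,5) ∈ E(G2) ✓
  (3,5) → (φ(3),φ(5)) = (0,4) ∈ E(G2) ✓
  (3,7) → (φ(3),φ(7)) = (0,2) ∈ E(G2) ✓
  (4,5) → (φ(4),φ(5)) = (4,7) ∈ E(G2) ✓
  (4,7) → (φ(4),φ(7)) = (2,7) ∈ E(G2) ✓
All 11 edges of G1 map to edges of G2, and |E(G1)| = |E(G2)| = 11, so φ is a bijection on edges as well as vertices. Hence G1 ≅ G2.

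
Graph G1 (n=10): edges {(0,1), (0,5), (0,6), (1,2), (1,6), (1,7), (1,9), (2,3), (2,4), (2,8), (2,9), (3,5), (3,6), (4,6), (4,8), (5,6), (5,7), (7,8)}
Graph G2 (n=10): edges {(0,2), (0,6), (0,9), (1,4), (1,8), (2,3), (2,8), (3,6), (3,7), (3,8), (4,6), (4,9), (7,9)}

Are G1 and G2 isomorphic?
No, not isomorphic

The graphs are NOT isomorphic.

Connected components of G1: 1 component(s) with vertex sets [[0, 1, 2, 3, 4, 5, 6, 7, 8, 9]], sizes [10].
Connected components of G2: 2 component(s) with vertex sets [[5], [0, 1, 2, 3, 4, 6, 7, 8, 9]], sizes [1, 9].
The number of connected components (and the multiset of component sizes) is an isomorphism invariant — an isomorphism maps each component of G1 bijectively onto a component of G2. Since G1 has 1 component(s) and G2 has 2, they cannot be isomorphic.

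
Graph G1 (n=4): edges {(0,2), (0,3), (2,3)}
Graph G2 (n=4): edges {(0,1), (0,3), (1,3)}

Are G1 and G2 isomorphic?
Yes, isomorphic

The graphs are isomorphic.
One valid mapping φ: V(G1) → V(G2): 0→3, 1→2, 2→0, 3→1

Verify φ preserves adjacency — for each edge of G1, its image is an edge of G2:
  (0,2) → (φ(0),φ(2)) = (0,3) ∈ E(G2) ✓
  (0,3) → (φ(0),φ(3)) = (1,3) ∈ E(G2) ✓
  (2,3) → (φ(2),φ(3)) = (0,1) ∈ E(G2) ✓
All 3 edges of G1 map to edges of G2, and |E(G1)| = |E(G2)| = 3, so φ is a bijection on edges as well as vertices. Hence G1 ≅ G2.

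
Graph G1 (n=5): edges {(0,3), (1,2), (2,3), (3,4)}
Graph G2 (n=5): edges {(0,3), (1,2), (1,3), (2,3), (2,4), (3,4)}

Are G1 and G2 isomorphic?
No, not isomorphic

The graphs are NOT isomorphic.

Counting edges: G1 has 4 edge(s); G2 has 6 edge(s).
Edge count is an isomorphism invariant (a bijection on vertices induces a bijection on edges), so differing edge counts rule out isomorphism.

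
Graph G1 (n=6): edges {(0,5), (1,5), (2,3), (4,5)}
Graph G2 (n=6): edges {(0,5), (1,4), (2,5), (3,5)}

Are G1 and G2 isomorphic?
Yes, isomorphic

The graphs are isomorphic.
One valid mapping φ: V(G1) → V(G2): 0→3, 1→2, 2→1, 3→4, 4→0, 5→5

Verify φ preserves adjacency — for each edge of G1, its image is an edge of G2:
  (0,5) → (φ(0),φ(5)) = (3,5) ∈ E(G2) ✓
  (1,5) → (φ(1),φ(5)) = (2,5) ∈ E(G2) ✓
  (2,3) → (φ(2),φ(3)) = (1,4) ∈ E(G2) ✓
  (4,5) → (φ(4),φ(5)) = (0,5) ∈ E(G2) ✓
All 4 edges of G1 map to edges of G2, and |E(G1)| = |E(G2)| = 4, so φ is a bijection on edges as well as vertices. Hence G1 ≅ G2.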